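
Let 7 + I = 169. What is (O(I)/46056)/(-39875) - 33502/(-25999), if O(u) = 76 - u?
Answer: 30762927850957/23873360758500 ≈ 1.2886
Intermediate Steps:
I = 162 (I = -7 + 169 = 162)
(O(I)/46056)/(-39875) - 33502/(-25999) = ((76 - 1*162)/46056)/(-39875) - 33502/(-25999) = ((76 - 162)*(1/46056))*(-1/39875) - 33502*(-1/25999) = -86*1/46056*(-1/39875) + 33502/25999 = -43/23028*(-1/39875) + 33502/25999 = 43/918241500 + 33502/25999 = 30762927850957/23873360758500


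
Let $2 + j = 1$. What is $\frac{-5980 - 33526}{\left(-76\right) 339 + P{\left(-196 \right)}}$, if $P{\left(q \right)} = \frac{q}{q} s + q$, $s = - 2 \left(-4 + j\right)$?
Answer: $\frac{19753}{12975} \approx 1.5224$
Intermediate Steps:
$j = -1$ ($j = -2 + 1 = -1$)
$s = 10$ ($s = - 2 \left(-4 - 1\right) = \left(-2\right) \left(-5\right) = 10$)
$P{\left(q \right)} = 10 + q$ ($P{\left(q \right)} = \frac{q}{q} 10 + q = 1 \cdot 10 + q = 10 + q$)
$\frac{-5980 - 33526}{\left(-76\right) 339 + P{\left(-196 \right)}} = \frac{-5980 - 33526}{\left(-76\right) 339 + \left(10 - 196\right)} = - \frac{39506}{-25764 - 186} = - \frac{39506}{-25950} = \left(-39506\right) \left(- \frac{1}{25950}\right) = \frac{19753}{12975}$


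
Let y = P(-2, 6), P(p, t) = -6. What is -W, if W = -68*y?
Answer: -408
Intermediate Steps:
y = -6
W = 408 (W = -68*(-6) = 408)
-W = -1*408 = -408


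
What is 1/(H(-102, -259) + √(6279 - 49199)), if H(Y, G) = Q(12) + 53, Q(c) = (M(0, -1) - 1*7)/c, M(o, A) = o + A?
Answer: 471/410929 - 18*I*√10730/410929 ≈ 0.0011462 - 0.0045374*I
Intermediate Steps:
M(o, A) = A + o
Q(c) = -8/c (Q(c) = ((-1 + 0) - 1*7)/c = (-1 - 7)/c = -8/c)
H(Y, G) = 157/3 (H(Y, G) = -8/12 + 53 = -8*1/12 + 53 = -⅔ + 53 = 157/3)
1/(H(-102, -259) + √(6279 - 49199)) = 1/(157/3 + √(6279 - 49199)) = 1/(157/3 + √(-42920)) = 1/(157/3 + 2*I*√10730)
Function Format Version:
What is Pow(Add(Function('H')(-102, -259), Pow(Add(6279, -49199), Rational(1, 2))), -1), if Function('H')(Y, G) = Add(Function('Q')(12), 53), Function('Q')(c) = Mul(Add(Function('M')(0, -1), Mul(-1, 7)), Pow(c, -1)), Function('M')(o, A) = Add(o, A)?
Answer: Add(Rational(471, 410929), Mul(Rational(-18, 410929), I, Pow(10730, Rational(1, 2)))) ≈ Add(0.0011462, Mul(-0.0045374, I))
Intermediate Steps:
Function('M')(o, A) = Add(A, o)
Function('Q')(c) = Mul(-8, Pow(c, -1)) (Function('Q')(c) = Mul(Add(Add(-1, 0), Mul(-1, 7)), Pow(c, -1)) = Mul(Add(-1, -7), Pow(c, -1)) = Mul(-8, Pow(c, -1)))
Function('H')(Y, G) = Rational(157, 3) (Function('H')(Y, G) = Add(Mul(-8, Pow(12, -1)), 53) = Add(Mul(-8, Rational(1, 12)), 53) = Add(Rational(-2, 3), 53) = Rational(157, 3))
Pow(Add(Function('H')(-102, -259), Pow(Add(6279, -49199), Rational(1, 2))), -1) = Pow(Add(Rational(157, 3), Pow(Add(6279, -49199), Rational(1, 2))), -1) = Pow(Add(Rational(157, 3), Pow(-42920, Rational(1, 2))), -1) = Pow(Add(Rational(157, 3), Mul(2, I, Pow(10730, Rational(1, 2)))), -1)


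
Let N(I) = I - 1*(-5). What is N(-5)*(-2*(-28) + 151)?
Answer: 0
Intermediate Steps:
N(I) = 5 + I (N(I) = I + 5 = 5 + I)
N(-5)*(-2*(-28) + 151) = (5 - 5)*(-2*(-28) + 151) = 0*(56 + 151) = 0*207 = 0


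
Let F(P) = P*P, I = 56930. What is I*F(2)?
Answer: 227720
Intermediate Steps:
F(P) = P²
I*F(2) = 56930*2² = 56930*4 = 227720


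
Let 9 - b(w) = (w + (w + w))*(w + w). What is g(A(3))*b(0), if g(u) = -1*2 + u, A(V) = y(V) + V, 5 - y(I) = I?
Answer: 27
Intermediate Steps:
y(I) = 5 - I
A(V) = 5 (A(V) = (5 - V) + V = 5)
g(u) = -2 + u
b(w) = 9 - 6*w**2 (b(w) = 9 - (w + (w + w))*(w + w) = 9 - (w + 2*w)*2*w = 9 - 3*w*2*w = 9 - 6*w**2)
g(A(3))*b(0) = (-2 + 5)*(9 - 6*0**2) = 3*(9 - 6*0) = 3*(9 + 0) = 3*9 = 27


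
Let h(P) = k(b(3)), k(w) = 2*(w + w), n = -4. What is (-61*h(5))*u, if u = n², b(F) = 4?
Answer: -15616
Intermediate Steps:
k(w) = 4*w (k(w) = 2*(2*w) = 4*w)
h(P) = 16 (h(P) = 4*4 = 16)
u = 16 (u = (-4)² = 16)
(-61*h(5))*u = -61*16*16 = -976*16 = -15616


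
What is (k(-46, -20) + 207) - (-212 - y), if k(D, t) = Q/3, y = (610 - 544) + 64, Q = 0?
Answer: 549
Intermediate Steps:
y = 130 (y = 66 + 64 = 130)
k(D, t) = 0 (k(D, t) = 0/3 = 0*(⅓) = 0)
(k(-46, -20) + 207) - (-212 - y) = (0 + 207) - (-212 - 1*130) = 207 - (-212 - 130) = 207 - 1*(-342) = 207 + 342 = 549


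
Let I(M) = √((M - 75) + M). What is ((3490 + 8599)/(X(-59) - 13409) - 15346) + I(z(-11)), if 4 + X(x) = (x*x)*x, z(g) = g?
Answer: -479656303/31256 + I*√97 ≈ -15346.0 + 9.8489*I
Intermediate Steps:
X(x) = -4 + x³ (X(x) = -4 + (x*x)*x = -4 + x²*x = -4 + x³)
I(M) = √(-75 + 2*M) (I(M) = √((-75 + M) + M) = √(-75 + 2*M))
((3490 + 8599)/(X(-59) - 13409) - 15346) + I(z(-11)) = ((3490 + 8599)/((-4 + (-59)³) - 13409) - 15346) + √(-75 + 2*(-11)) = (12089/((-4 - 205379) - 13409) - 15346) + √(-75 - 22) = (12089/(-205383 - 13409) - 15346) + √(-97) = (12089/(-218792) - 15346) + I*√97 = (12089*(-1/218792) - 15346) + I*√97 = (-1727/31256 - 15346) + I*√97 = -479656303/31256 + I*√97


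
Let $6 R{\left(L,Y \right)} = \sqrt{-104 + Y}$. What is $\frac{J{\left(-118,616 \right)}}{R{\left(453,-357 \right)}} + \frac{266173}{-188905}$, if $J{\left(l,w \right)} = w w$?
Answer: $- \frac{266173}{188905} - \frac{2276736 i \sqrt{461}}{461} \approx -1.409 - 1.0604 \cdot 10^{5} i$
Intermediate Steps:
$J{\left(l,w \right)} = w^{2}$
$R{\left(L,Y \right)} = \frac{\sqrt{-104 + Y}}{6}$
$\frac{J{\left(-118,616 \right)}}{R{\left(453,-357 \right)}} + \frac{266173}{-188905} = \frac{616^{2}}{\frac{1}{6} \sqrt{-104 - 357}} + \frac{266173}{-188905} = \frac{379456}{\frac{1}{6} \sqrt{-461}} + 266173 \left(- \frac{1}{188905}\right) = \frac{379456}{\frac{1}{6} i \sqrt{461}} - \frac{266173}{188905} = 379456 \left(- \frac{6 i \sqrt{461}}{461}\right) - \frac{266173}{188905} = - \frac{2276736 i \sqrt{461}}{461} - \frac{266173}{188905} = - \frac{266173}{188905} - \frac{2276736 i \sqrt{461}}{461}$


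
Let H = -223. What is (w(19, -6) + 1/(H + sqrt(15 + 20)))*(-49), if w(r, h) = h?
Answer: 14620963/49694 + 49*sqrt(35)/49694 ≈ 294.23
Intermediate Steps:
(w(19, -6) + 1/(H + sqrt(15 + 20)))*(-49) = (-6 + 1/(-223 + sqrt(15 + 20)))*(-49) = (-6 + 1/(-223 + sqrt(35)))*(-49) = 294 - 49/(-223 + sqrt(35))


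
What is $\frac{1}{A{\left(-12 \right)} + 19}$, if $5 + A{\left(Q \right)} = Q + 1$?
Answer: $\frac{1}{3} \approx 0.33333$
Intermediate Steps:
$A{\left(Q \right)} = -4 + Q$ ($A{\left(Q \right)} = -5 + \left(Q + 1\right) = -5 + \left(1 + Q\right) = -4 + Q$)
$\frac{1}{A{\left(-12 \right)} + 19} = \frac{1}{\left(-4 - 12\right) + 19} = \frac{1}{-16 + 19} = \frac{1}{3}$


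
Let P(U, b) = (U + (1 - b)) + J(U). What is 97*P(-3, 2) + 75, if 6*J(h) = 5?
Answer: -1393/6 ≈ -232.17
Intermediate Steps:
J(h) = ⅚ (J(h) = (⅙)*5 = ⅚)
P(U, b) = 11/6 + U - b (P(U, b) = (U + (1 - b)) + ⅚ = (1 + U - b) + ⅚ = 11/6 + U - b)
97*P(-3, 2) + 75 = 97*(11/6 - 3 - 1*2) + 75 = 97*(11/6 - 3 - 2) + 75 = 97*(-19/6) + 75 = -1843/6 + 75 = -1393/6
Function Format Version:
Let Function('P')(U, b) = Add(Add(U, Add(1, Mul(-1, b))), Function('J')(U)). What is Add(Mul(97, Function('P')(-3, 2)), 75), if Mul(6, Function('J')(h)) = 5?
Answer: Rational(-1393, 6) ≈ -232.17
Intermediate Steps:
Function('J')(h) = Rational(5, 6) (Function('J')(h) = Mul(Rational(1, 6), 5) = Rational(5, 6))
Function('P')(U, b) = Add(Rational(11, 6), U, Mul(-1, b)) (Function('P')(U, b) = Add(Add(U, Add(1, Mul(-1, b))), Rational(5, 6)) = Add(Add(1, U, Mul(-1, b)), Rational(5, 6)) = Add(Rational(11, 6), U, Mul(-1, b)))
Add(Mul(97, Function('P')(-3, 2)), 75) = Add(Mul(97, Add(Rational(11, 6), -3, Mul(-1, 2))), 75) = Add(Mul(97, Add(Rational(11, 6), -3, -2)), 75) = Add(Mul(97, Rational(-19, 6)), 75) = Add(Rational(-1843, 6), 75) = Rational(-1393, 6)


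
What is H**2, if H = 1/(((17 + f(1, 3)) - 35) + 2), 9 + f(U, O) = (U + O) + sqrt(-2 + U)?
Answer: (21 - I)**(-2) ≈ 0.0022522 + 0.00021498*I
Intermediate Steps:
f(U, O) = -9 + O + U + sqrt(-2 + U) (f(U, O) = -9 + ((U + O) + sqrt(-2 + U)) = -9 + ((O + U) + sqrt(-2 + U)) = -9 + (O + U + sqrt(-2 + U)) = -9 + O + U + sqrt(-2 + U))
H = (-21 - I)/442 (H = 1/(((17 + (-9 + 3 + 1 + sqrt(-2 + 1))) - 35) + 2) = 1/(((17 + (-9 + 3 + 1 + sqrt(-1))) - 35) + 2) = 1/(((17 + (-9 + 3 + 1 + I)) - 35) + 2) = 1/(((17 + (-5 + I)) - 35) + 2) = 1/(((12 + I) - 35) + 2) = 1/((-23 + I) + 2) = 1/(-21 + I) = (-21 - I)/442 ≈ -0.047511 - 0.0022624*I)
H**2 = (-21/442 - I/442)**2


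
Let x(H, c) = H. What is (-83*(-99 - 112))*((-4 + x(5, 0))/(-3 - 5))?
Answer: -17513/8 ≈ -2189.1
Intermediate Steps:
(-83*(-99 - 112))*((-4 + x(5, 0))/(-3 - 5)) = (-83*(-99 - 112))*((-4 + 5)/(-3 - 5)) = (-83*(-211))*(1/(-8)) = 17513*(1*(-1/8)) = 17513*(-1/8) = -17513/8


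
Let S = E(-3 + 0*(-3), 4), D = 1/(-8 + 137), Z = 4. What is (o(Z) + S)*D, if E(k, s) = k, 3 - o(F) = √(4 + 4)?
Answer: -2*√2/129 ≈ -0.021926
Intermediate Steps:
o(F) = 3 - 2*√2 (o(F) = 3 - √(4 + 4) = 3 - √8 = 3 - 2*√2)
D = 1/129 ≈ 0.0077519
S = -3 (S = -3 + 0*(-3) = -3 + 0 = -3)
(o(Z) + S)*D = ((3 - 2*√2) - 3)*(1/129) = -2*√2*(1/129) = -2*√2/129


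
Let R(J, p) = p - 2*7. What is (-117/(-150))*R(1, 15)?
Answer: 39/50 ≈ 0.78000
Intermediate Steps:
R(J, p) = -14 + p (R(J, p) = p - 14 = -14 + p)
(-117/(-150))*R(1, 15) = (-117/(-150))*(-14 + 15) = -117*(-1/150)*1 = (39/50)*1 = 39/50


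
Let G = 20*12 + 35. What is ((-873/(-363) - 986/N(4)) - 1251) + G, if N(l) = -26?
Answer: -1471812/1573 ≈ -935.67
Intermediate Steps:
G = 275 (G = 240 + 35 = 275)
((-873/(-363) - 986/N(4)) - 1251) + G = ((-873/(-363) - 986/(-26)) - 1251) + 275 = ((-873*(-1/363) - 986*(-1/26)) - 1251) + 275 = ((291/121 + 493/13) - 1251) + 275 = (63436/1573 - 1251) + 275 = -1904387/1573 + 275 = -1471812/1573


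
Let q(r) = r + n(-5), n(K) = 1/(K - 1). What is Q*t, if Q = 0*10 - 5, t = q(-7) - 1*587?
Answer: 17825/6 ≈ 2970.8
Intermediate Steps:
n(K) = 1/(-1 + K)
q(r) = -⅙ + r (q(r) = r + 1/(-1 - 5) = r + 1/(-6) = r - ⅙ = -⅙ + r)
t = -3565/6 (t = (-⅙ - 7) - 1*587 = -43/6 - 587 = -3565/6 ≈ -594.17)
Q = -5 (Q = 0 - 5 = -5)
Q*t = -5*(-3565/6) = 17825/6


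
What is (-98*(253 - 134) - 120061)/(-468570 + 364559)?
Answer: 131723/104011 ≈ 1.2664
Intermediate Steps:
(-98*(253 - 134) - 120061)/(-468570 + 364559) = (-98*119 - 120061)/(-104011) = (-11662 - 120061)*(-1/104011) = -131723*(-1/104011) = 131723/104011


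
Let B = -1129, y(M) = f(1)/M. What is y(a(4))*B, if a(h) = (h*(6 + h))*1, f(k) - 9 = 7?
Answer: -2258/5 ≈ -451.60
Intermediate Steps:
f(k) = 16 (f(k) = 9 + 7 = 16)
a(h) = h*(6 + h)
y(M) = 16/M
y(a(4))*B = (16/((4*(6 + 4))))*(-1129) = (16/((4*10)))*(-1129) = (16/40)*(-1129) = (16*(1/40))*(-1129) = (⅖)*(-1129) = -2258/5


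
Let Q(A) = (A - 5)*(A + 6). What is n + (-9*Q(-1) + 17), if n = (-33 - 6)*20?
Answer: -493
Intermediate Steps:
Q(A) = (-5 + A)*(6 + A)
n = -780 (n = -39*20 = -780)
n + (-9*Q(-1) + 17) = -780 + (-9*(-30 - 1 + (-1)²) + 17) = -780 + (-9*(-30 - 1 + 1) + 17) = -780 + (-9*(-30) + 17) = -780 + (270 + 17) = -780 + 287 = -493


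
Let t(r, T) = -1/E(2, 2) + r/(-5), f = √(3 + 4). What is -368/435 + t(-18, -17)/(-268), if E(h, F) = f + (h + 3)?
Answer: -120083/139896 - √7/4824 ≈ -0.85892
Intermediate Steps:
f = √7 ≈ 2.6458
E(h, F) = 3 + h + √7 (E(h, F) = √7 + (h + 3) = √7 + (3 + h) = 3 + h + √7)
t(r, T) = -1/(5 + √7) - r/5 (t(r, T) = -1/(3 + 2 + √7) + r/(-5) = -1/(5 + √7) + r*(-⅕) = -1/(5 + √7) - r/5)
-368/435 + t(-18, -17)/(-268) = -368/435 + (-5/18 - ⅕*(-18) + √7/18)/(-268) = -368*1/435 + (-5/18 + 18/5 + √7/18)*(-1/268) = -368/435 + (299/90 + √7/18)*(-1/268) = -368/435 + (-299/24120 - √7/4824) = -120083/139896 - √7/4824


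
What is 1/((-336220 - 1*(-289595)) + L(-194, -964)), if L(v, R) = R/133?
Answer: -133/6202089 ≈ -2.1444e-5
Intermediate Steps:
L(v, R) = R/133 (L(v, R) = R*(1/133) = R/133)
1/((-336220 - 1*(-289595)) + L(-194, -964)) = 1/((-336220 - 1*(-289595)) + (1/133)*(-964)) = 1/((-336220 + 289595) - 964/133) = 1/(-46625 - 964/133) = 1/(-6202089/133) = -133/6202089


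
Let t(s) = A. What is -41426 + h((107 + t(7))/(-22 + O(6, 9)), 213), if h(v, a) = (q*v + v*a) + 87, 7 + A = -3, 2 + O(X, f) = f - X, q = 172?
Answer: -129352/3 ≈ -43117.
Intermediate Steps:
O(X, f) = -2 + f - X (O(X, f) = -2 + (f - X) = -2 + f - X)
A = -10 (A = -7 - 3 = -10)
t(s) = -10
h(v, a) = 87 + 172*v + a*v (h(v, a) = (172*v + v*a) + 87 = (172*v + a*v) + 87 = 87 + 172*v + a*v)
-41426 + h((107 + t(7))/(-22 + O(6, 9)), 213) = -41426 + (87 + 172*((107 - 10)/(-22 + (-2 + 9 - 1*6))) + 213*((107 - 10)/(-22 + (-2 + 9 - 1*6)))) = -41426 + (87 + 172*(97/(-22 + (-2 + 9 - 6))) + 213*(97/(-22 + (-2 + 9 - 6)))) = -41426 + (87 + 172*(97/(-22 + 1)) + 213*(97/(-22 + 1))) = -41426 + (87 + 172*(97/(-21)) + 213*(97/(-21))) = -41426 + (87 + 172*(97*(-1/21)) + 213*(97*(-1/21))) = -41426 + (87 + 172*(-97/21) + 213*(-97/21)) = -41426 + (87 - 16684/21 - 6887/7) = -41426 - 5074/3 = -129352/3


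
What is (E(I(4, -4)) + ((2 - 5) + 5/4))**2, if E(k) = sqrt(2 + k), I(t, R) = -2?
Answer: 49/16 ≈ 3.0625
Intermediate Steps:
(E(I(4, -4)) + ((2 - 5) + 5/4))**2 = (sqrt(2 - 2) + ((2 - 5) + 5/4))**2 = (sqrt(0) + (-3 + (1/4)*5))**2 = (0 + (-3 + 5/4))**2 = (0 - 7/4)**2 = (-7/4)**2 = 49/16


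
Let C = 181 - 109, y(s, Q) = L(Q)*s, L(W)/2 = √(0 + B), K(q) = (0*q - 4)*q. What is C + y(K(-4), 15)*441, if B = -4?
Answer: 72 + 28224*I ≈ 72.0 + 28224.0*I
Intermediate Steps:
K(q) = -4*q (K(q) = (0 - 4)*q = -4*q)
L(W) = 4*I (L(W) = 2*√(0 - 4) = 2*√(-4) = 2*(2*I) = 4*I)
y(s, Q) = 4*I*s (y(s, Q) = (4*I)*s = 4*I*s)
C = 72
C + y(K(-4), 15)*441 = 72 + (4*I*(-4*(-4)))*441 = 72 + (4*I*16)*441 = 72 + (64*I)*441 = 72 + 28224*I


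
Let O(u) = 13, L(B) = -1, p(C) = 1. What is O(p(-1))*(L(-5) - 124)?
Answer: -1625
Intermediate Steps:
O(p(-1))*(L(-5) - 124) = 13*(-1 - 124) = 13*(-125) = -1625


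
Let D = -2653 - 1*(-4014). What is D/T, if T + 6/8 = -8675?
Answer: -5444/34703 ≈ -0.15687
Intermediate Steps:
T = -34703/4 (T = -¾ - 8675 = -34703/4 ≈ -8675.8)
D = 1361 (D = -2653 + 4014 = 1361)
D/T = 1361/(-34703/4) = 1361*(-4/34703) = -5444/34703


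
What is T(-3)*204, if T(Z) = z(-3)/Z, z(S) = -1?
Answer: 68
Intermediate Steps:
T(Z) = -1/Z
T(-3)*204 = -1/(-3)*204 = -1*(-1/3)*204 = (1/3)*204 = 68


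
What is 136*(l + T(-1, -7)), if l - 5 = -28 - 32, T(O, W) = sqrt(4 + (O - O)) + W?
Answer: -8160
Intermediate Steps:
T(O, W) = 2 + W (T(O, W) = sqrt(4 + 0) + W = sqrt(4) + W = 2 + W)
l = -55 (l = 5 + (-28 - 32) = 5 - 60 = -55)
136*(l + T(-1, -7)) = 136*(-55 + (2 - 7)) = 136*(-55 - 5) = 136*(-60) = -8160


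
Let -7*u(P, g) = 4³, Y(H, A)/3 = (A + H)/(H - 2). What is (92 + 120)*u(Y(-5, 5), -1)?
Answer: -13568/7 ≈ -1938.3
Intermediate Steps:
Y(H, A) = 3*(A + H)/(-2 + H) (Y(H, A) = 3*((A + H)/(H - 2)) = 3*((A + H)/(-2 + H)) = 3*(A + H)/(-2 + H))
u(P, g) = -64/7 (u(P, g) = -⅐*4³ = -⅐*64 = -64/7)
(92 + 120)*u(Y(-5, 5), -1) = (92 + 120)*(-64/7) = 212*(-64/7) = -13568/7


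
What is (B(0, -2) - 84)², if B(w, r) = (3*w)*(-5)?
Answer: 7056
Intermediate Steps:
B(w, r) = -15*w
(B(0, -2) - 84)² = (-15*0 - 84)² = (0 - 84)² = (-84)² = 7056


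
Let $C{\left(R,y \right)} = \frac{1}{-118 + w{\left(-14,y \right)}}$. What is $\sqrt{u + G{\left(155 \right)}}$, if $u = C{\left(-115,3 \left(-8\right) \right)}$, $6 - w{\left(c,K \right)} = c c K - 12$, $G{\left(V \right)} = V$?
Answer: $\frac{23 \sqrt{1552699}}{2302} \approx 12.45$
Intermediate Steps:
$w{\left(c,K \right)} = 18 - K c^{2}$ ($w{\left(c,K \right)} = 6 - \left(c c K - 12\right) = 6 - \left(c^{2} K - 12\right) = 6 - \left(K c^{2} - 12\right) = 6 - \left(-12 + K c^{2}\right) = 18 - K c^{2}$)
$C{\left(R,y \right)} = \frac{1}{-100 - 196 y}$ ($C{\left(R,y \right)} = \frac{1}{-118 - \left(-18 + y \left(-14\right)^{2}\right)} = \frac{1}{-118 - \left(-18 + y 196\right)} = \frac{1}{-118 - \left(-18 + 196 y\right)} = \frac{1}{-100 - 196 y}$)
$u = \frac{1}{4604}$ ($u = - \frac{1}{100 + 196 \cdot 3 \left(-8\right)} = - \frac{1}{100 + 196 \left(-24\right)} = - \frac{1}{100 - 4704} = - \frac{1}{-4604} = \left(-1\right) \left(- \frac{1}{4604}\right) = \frac{1}{4604} \approx 0.0002172$)
$\sqrt{u + G{\left(155 \right)}} = \sqrt{\frac{1}{4604} + 155} = \sqrt{\frac{713621}{4604}} = \frac{23 \sqrt{1552699}}{2302}$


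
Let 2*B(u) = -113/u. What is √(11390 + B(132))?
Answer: √198451902/132 ≈ 106.72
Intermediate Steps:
B(u) = -113/(2*u) (B(u) = (-113/u)/2 = -113/(2*u))
√(11390 + B(132)) = √(11390 - 113/2/132) = √(11390 - 113/2*1/132) = √(11390 - 113/264) = √(3006847/264) = √198451902/132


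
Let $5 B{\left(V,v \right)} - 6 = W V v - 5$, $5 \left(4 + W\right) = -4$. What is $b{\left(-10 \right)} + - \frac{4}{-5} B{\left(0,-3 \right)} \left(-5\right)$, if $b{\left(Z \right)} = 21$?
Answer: $\frac{101}{5} \approx 20.2$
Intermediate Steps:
$W = - \frac{24}{5}$ ($W = -4 + \frac{1}{5} \left(-4\right) = -4 - \frac{4}{5} = - \frac{24}{5} \approx -4.8$)
$B{\left(V,v \right)} = \frac{1}{5} - \frac{24 V v}{25}$ ($B{\left(V,v \right)} = \frac{6}{5} + \frac{- \frac{24 V}{5} v - 5}{5} = \frac{6}{5} + \frac{- \frac{24 V v}{5} - 5}{5} = \frac{6}{5} + \frac{-5 - \frac{24 V v}{5}}{5} = \frac{6}{5} - \left(1 + \frac{24 V v}{25}\right) = \frac{1}{5} - \frac{24 V v}{25}$)
$b{\left(-10 \right)} + - \frac{4}{-5} B{\left(0,-3 \right)} \left(-5\right) = 21 + - \frac{4}{-5} \left(\frac{1}{5} - 0 \left(-3\right)\right) \left(-5\right) = 21 + \left(-4\right) \left(- \frac{1}{5}\right) \left(\frac{1}{5} + 0\right) \left(-5\right) = 21 + \frac{4}{5} \cdot \frac{1}{5} \left(-5\right) = 21 + \frac{4}{25} \left(-5\right) = 21 - \frac{4}{5} = \frac{101}{5}$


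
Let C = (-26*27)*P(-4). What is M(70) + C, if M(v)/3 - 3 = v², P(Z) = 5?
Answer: 11199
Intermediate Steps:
M(v) = 9 + 3*v²
C = -3510 (C = -26*27*5 = -702*5 = -3510)
M(70) + C = (9 + 3*70²) - 3510 = (9 + 3*4900) - 3510 = (9 + 14700) - 3510 = 14709 - 3510 = 11199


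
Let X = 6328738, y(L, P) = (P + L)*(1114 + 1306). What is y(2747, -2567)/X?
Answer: 217800/3164369 ≈ 0.068829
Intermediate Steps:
y(L, P) = 2420*L + 2420*P (y(L, P) = (L + P)*2420 = 2420*L + 2420*P)
y(2747, -2567)/X = (2420*2747 + 2420*(-2567))/6328738 = (6647740 - 6212140)*(1/6328738) = 435600*(1/6328738) = 217800/3164369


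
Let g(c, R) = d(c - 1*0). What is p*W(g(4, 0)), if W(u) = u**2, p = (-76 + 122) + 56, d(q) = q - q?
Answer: 0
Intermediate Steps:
d(q) = 0
p = 102 (p = 46 + 56 = 102)
g(c, R) = 0
p*W(g(4, 0)) = 102*0**2 = 102*0 = 0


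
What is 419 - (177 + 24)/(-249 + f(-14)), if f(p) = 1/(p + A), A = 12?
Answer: 209483/499 ≈ 419.81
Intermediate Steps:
f(p) = 1/(12 + p) (f(p) = 1/(p + 12) = 1/(12 + p))
419 - (177 + 24)/(-249 + f(-14)) = 419 - (177 + 24)/(-249 + 1/(12 - 14)) = 419 - 201/(-249 + 1/(-2)) = 419 - 201/(-249 - ½) = 419 - 201/(-499/2) = 419 - 201*(-2)/499 = 419 - 1*(-402/499) = 419 + 402/499 = 209483/499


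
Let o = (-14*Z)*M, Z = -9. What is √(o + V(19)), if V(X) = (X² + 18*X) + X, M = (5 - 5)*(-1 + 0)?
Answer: 19*√2 ≈ 26.870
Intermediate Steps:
M = 0 (M = 0*(-1) = 0)
V(X) = X² + 19*X
o = 0 (o = -14*(-9)*0 = 126*0 = 0)
√(o + V(19)) = √(0 + 19*(19 + 19)) = √(0 + 19*38) = √(0 + 722) = √722 = 19*√2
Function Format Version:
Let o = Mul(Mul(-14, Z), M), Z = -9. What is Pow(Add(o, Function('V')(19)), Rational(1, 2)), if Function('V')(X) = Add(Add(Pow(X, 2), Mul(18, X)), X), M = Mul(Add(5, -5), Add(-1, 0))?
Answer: Mul(19, Pow(2, Rational(1, 2))) ≈ 26.870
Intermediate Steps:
M = 0 (M = Mul(0, -1) = 0)
Function('V')(X) = Add(Pow(X, 2), Mul(19, X))
o = 0 (o = Mul(Mul(-14, -9), 0) = Mul(126, 0) = 0)
Pow(Add(o, Function('V')(19)), Rational(1, 2)) = Pow(Add(0, Mul(19, Add(19, 19))), Rational(1, 2)) = Pow(Add(0, Mul(19, 38)), Rational(1, 2)) = Pow(Add(0, 722), Rational(1, 2)) = Pow(722, Rational(1, 2)) = Mul(19, Pow(2, Rational(1, 2)))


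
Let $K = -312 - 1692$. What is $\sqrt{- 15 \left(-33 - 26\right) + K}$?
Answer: $i \sqrt{1119} \approx 33.451 i$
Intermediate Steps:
$K = -2004$ ($K = -312 - 1692 = -2004$)
$\sqrt{- 15 \left(-33 - 26\right) + K} = \sqrt{- 15 \left(-33 - 26\right) - 2004} = \sqrt{\left(-15\right) \left(-59\right) - 2004} = \sqrt{885 - 2004} = \sqrt{-1119} = i \sqrt{1119}$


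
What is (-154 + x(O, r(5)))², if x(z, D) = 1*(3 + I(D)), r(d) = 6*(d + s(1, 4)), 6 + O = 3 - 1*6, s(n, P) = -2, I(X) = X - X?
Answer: 22801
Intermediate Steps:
I(X) = 0
O = -9 (O = -6 + (3 - 1*6) = -6 + (3 - 6) = -6 - 3 = -9)
r(d) = -12 + 6*d (r(d) = 6*(d - 2) = 6*(-2 + d) = -12 + 6*d)
x(z, D) = 3 (x(z, D) = 1*(3 + 0) = 1*3 = 3)
(-154 + x(O, r(5)))² = (-154 + 3)² = (-151)² = 22801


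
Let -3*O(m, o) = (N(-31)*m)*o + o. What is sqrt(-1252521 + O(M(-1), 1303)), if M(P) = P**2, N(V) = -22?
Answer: 10*I*sqrt(12434) ≈ 1115.1*I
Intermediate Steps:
O(m, o) = -o/3 + 22*m*o/3 (O(m, o) = -((-22*m)*o + o)/3 = -(-22*m*o + o)/3 = -(o - 22*m*o)/3 = -o/3 + 22*m*o/3)
sqrt(-1252521 + O(M(-1), 1303)) = sqrt(-1252521 + (1/3)*1303*(-1 + 22*(-1)**2)) = sqrt(-1252521 + (1/3)*1303*(-1 + 22*1)) = sqrt(-1252521 + (1/3)*1303*(-1 + 22)) = sqrt(-1252521 + (1/3)*1303*21) = sqrt(-1252521 + 9121) = sqrt(-1243400) = 10*I*sqrt(12434)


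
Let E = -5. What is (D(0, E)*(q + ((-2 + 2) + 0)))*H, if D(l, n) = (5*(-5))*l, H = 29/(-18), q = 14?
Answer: 0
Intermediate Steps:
H = -29/18 (H = 29*(-1/18) = -29/18 ≈ -1.6111)
D(l, n) = -25*l
(D(0, E)*(q + ((-2 + 2) + 0)))*H = ((-25*0)*(14 + ((-2 + 2) + 0)))*(-29/18) = (0*(14 + (0 + 0)))*(-29/18) = (0*(14 + 0))*(-29/18) = (0*14)*(-29/18) = 0*(-29/18) = 0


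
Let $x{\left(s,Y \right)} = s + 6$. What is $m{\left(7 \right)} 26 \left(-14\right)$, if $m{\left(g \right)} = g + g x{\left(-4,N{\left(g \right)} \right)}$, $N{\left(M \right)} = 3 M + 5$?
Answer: $-7644$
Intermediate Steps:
$N{\left(M \right)} = 5 + 3 M$
$x{\left(s,Y \right)} = 6 + s$
$m{\left(g \right)} = 3 g$ ($m{\left(g \right)} = g + g \left(6 - 4\right) = g + g 2 = g + 2 g = 3 g$)
$m{\left(7 \right)} 26 \left(-14\right) = 3 \cdot 7 \cdot 26 \left(-14\right) = 21 \cdot 26 \left(-14\right) = 546 \left(-14\right) = -7644$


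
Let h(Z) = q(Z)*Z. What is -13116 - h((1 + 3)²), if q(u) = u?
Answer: -13372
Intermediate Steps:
h(Z) = Z² (h(Z) = Z*Z = Z²)
-13116 - h((1 + 3)²) = -13116 - ((1 + 3)²)² = -13116 - (4²)² = -13116 - 1*16² = -13116 - 1*256 = -13116 - 256 = -13372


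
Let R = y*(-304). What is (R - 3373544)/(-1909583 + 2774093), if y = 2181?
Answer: -2018284/432255 ≈ -4.6692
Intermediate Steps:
R = -663024 (R = 2181*(-304) = -663024)
(R - 3373544)/(-1909583 + 2774093) = (-663024 - 3373544)/(-1909583 + 2774093) = -4036568/864510 = -4036568*1/864510 = -2018284/432255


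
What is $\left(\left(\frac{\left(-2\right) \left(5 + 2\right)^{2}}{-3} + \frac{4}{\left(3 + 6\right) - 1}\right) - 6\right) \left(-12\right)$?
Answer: $-326$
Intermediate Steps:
$\left(\left(\frac{\left(-2\right) \left(5 + 2\right)^{2}}{-3} + \frac{4}{\left(3 + 6\right) - 1}\right) - 6\right) \left(-12\right) = \left(\left(- 2 \cdot 7^{2} \left(- \frac{1}{3}\right) + \frac{4}{9 - 1}\right) - 6\right) \left(-12\right) = \left(\left(\left(-2\right) 49 \left(- \frac{1}{3}\right) + \frac{4}{8}\right) - 6\right) \left(-12\right) = \left(\left(\left(-98\right) \left(- \frac{1}{3}\right) + 4 \cdot \frac{1}{8}\right) - 6\right) \left(-12\right) = \left(\left(\frac{98}{3} + \frac{1}{2}\right) - 6\right) \left(-12\right) = \left(\frac{199}{6} - 6\right) \left(-12\right) = \frac{163}{6} \left(-12\right) = -326$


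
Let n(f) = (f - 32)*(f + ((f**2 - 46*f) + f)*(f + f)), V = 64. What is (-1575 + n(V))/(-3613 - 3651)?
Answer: -4981209/7264 ≈ -685.74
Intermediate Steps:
n(f) = (-32 + f)*(f + 2*f*(f**2 - 45*f)) (n(f) = (-32 + f)*(f + (f**2 - 45*f)*(2*f)) = (-32 + f)*(f + 2*f*(f**2 - 45*f)))
(-1575 + n(V))/(-3613 - 3651) = (-1575 + 64*(-32 - 154*64**2 + 2*64**3 + 2881*64))/(-3613 - 3651) = (-1575 + 64*(-32 - 154*4096 + 2*262144 + 184384))/(-7264) = (-1575 + 64*(-32 - 630784 + 524288 + 184384))*(-1/7264) = (-1575 + 64*77856)*(-1/7264) = (-1575 + 4982784)*(-1/7264) = 4981209*(-1/7264) = -4981209/7264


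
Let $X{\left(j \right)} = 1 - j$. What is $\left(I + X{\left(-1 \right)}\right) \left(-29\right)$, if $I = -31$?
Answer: $841$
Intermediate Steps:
$\left(I + X{\left(-1 \right)}\right) \left(-29\right) = \left(-31 + \left(1 - -1\right)\right) \left(-29\right) = \left(-31 + \left(1 + 1\right)\right) \left(-29\right) = \left(-31 + 2\right) \left(-29\right) = \left(-29\right) \left(-29\right) = 841$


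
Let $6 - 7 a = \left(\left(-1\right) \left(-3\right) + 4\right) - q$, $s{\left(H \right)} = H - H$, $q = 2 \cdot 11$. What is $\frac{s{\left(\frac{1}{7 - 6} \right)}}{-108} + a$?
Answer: $3$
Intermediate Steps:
$q = 22$
$s{\left(H \right)} = 0$
$a = 3$ ($a = \frac{6}{7} - \frac{\left(\left(-1\right) \left(-3\right) + 4\right) - 22}{7} = \frac{6}{7} - \frac{\left(3 + 4\right) - 22}{7} = \frac{6}{7} - \frac{7 - 22}{7} = \frac{6}{7} - - \frac{15}{7} = \frac{6}{7} + \frac{15}{7} = 3$)
$\frac{s{\left(\frac{1}{7 - 6} \right)}}{-108} + a = \frac{1}{-108} \cdot 0 + 3 = \left(- \frac{1}{108}\right) 0 + 3 = 0 + 3 = 3$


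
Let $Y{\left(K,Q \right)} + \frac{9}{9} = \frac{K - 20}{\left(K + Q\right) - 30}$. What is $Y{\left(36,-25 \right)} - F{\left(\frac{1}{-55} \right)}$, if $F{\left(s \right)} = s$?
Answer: $- \frac{1906}{1045} \approx -1.8239$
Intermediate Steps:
$Y{\left(K,Q \right)} = -1 + \frac{-20 + K}{-30 + K + Q}$ ($Y{\left(K,Q \right)} = -1 + \frac{K - 20}{\left(K + Q\right) - 30} = -1 + \frac{-20 + K}{-30 + K + Q}$)
$Y{\left(36,-25 \right)} - F{\left(\frac{1}{-55} \right)} = \frac{10 - -25}{-30 + 36 - 25} - \frac{1}{-55} = \frac{10 + 25}{-19} - - \frac{1}{55} = \left(- \frac{1}{19}\right) 35 + \frac{1}{55} = - \frac{35}{19} + \frac{1}{55} = - \frac{1906}{1045}$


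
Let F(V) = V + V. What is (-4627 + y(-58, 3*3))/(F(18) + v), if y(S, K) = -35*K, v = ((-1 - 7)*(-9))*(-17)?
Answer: 2471/594 ≈ 4.1599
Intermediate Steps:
F(V) = 2*V
v = -1224 (v = -8*(-9)*(-17) = 72*(-17) = -1224)
(-4627 + y(-58, 3*3))/(F(18) + v) = (-4627 - 105*3)/(2*18 - 1224) = (-4627 - 35*9)/(36 - 1224) = (-4627 - 315)/(-1188) = -4942*(-1/1188) = 2471/594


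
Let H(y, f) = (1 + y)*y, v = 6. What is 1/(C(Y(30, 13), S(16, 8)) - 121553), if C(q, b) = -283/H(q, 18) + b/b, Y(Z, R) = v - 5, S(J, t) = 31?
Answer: -2/243387 ≈ -8.2174e-6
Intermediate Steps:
H(y, f) = y*(1 + y)
Y(Z, R) = 1 (Y(Z, R) = 6 - 5 = 1)
C(q, b) = 1 - 283/(q*(1 + q)) (C(q, b) = -283*1/(q*(1 + q)) + b/b = -283/(q*(1 + q)) + 1 = 1 - 283/(q*(1 + q)))
1/(C(Y(30, 13), S(16, 8)) - 121553) = 1/((-283 + 1*(1 + 1))/(1*(1 + 1)) - 121553) = 1/(1*(-283 + 1*2)/2 - 121553) = 1/(1*(1/2)*(-283 + 2) - 121553) = 1/(1*(1/2)*(-281) - 121553) = 1/(-281/2 - 121553) = 1/(-243387/2) = -2/243387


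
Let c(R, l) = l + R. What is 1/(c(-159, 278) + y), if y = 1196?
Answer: 1/1315 ≈ 0.00076046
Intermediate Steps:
c(R, l) = R + l
1/(c(-159, 278) + y) = 1/((-159 + 278) + 1196) = 1/(119 + 1196) = 1/1315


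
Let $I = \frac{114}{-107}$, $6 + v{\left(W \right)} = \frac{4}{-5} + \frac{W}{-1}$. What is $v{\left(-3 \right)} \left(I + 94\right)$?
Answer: $- \frac{188936}{535} \approx -353.15$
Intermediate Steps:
$v{\left(W \right)} = - \frac{34}{5} - W$ ($v{\left(W \right)} = -6 + \left(\frac{4}{-5} + \frac{W}{-1}\right) = -6 + \left(4 \left(- \frac{1}{5}\right) + W \left(-1\right)\right) = -6 - \left(\frac{4}{5} + W\right) = - \frac{34}{5} - W$)
$I = - \frac{114}{107}$ ($I = 114 \left(- \frac{1}{107}\right) = - \frac{114}{107} \approx -1.0654$)
$v{\left(-3 \right)} \left(I + 94\right) = \left(- \frac{34}{5} - -3\right) \left(- \frac{114}{107} + 94\right) = \left(- \frac{34}{5} + 3\right) \frac{9944}{107} = \left(- \frac{19}{5}\right) \frac{9944}{107} = - \frac{188936}{535}$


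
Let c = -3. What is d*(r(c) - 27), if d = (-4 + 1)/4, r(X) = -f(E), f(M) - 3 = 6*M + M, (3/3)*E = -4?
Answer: 3/2 ≈ 1.5000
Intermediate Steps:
E = -4
f(M) = 3 + 7*M (f(M) = 3 + (6*M + M) = 3 + 7*M)
r(X) = 25 (r(X) = -(3 + 7*(-4)) = -(3 - 28) = -1*(-25) = 25)
d = -3/4 (d = (1/4)*(-3) = -3/4 ≈ -0.75000)
d*(r(c) - 27) = -3*(25 - 27)/4 = -3/4*(-2) = 3/2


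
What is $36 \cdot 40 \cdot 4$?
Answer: $5760$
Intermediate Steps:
$36 \cdot 40 \cdot 4 = 1440 \cdot 4 = 5760$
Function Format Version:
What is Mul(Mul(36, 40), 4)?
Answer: 5760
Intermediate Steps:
Mul(Mul(36, 40), 4) = Mul(1440, 4) = 5760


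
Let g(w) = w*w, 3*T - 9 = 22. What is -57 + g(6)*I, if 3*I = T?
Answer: 67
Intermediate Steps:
T = 31/3 (T = 3 + (⅓)*22 = 3 + 22/3 = 31/3 ≈ 10.333)
I = 31/9 (I = (⅓)*(31/3) = 31/9 ≈ 3.4444)
g(w) = w²
-57 + g(6)*I = -57 + 6²*(31/9) = -57 + 36*(31/9) = -57 + 124 = 67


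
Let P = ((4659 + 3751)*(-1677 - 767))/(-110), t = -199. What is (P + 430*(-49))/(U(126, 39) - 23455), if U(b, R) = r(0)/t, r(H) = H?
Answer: -1823634/258005 ≈ -7.0682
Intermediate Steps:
U(b, R) = 0 (U(b, R) = 0/(-199) = 0*(-1/199) = 0)
P = 2055404/11 (P = (8410*(-2444))*(-1/110) = -20554040*(-1/110) = 2055404/11 ≈ 1.8686e+5)
(P + 430*(-49))/(U(126, 39) - 23455) = (2055404/11 + 430*(-49))/(0 - 23455) = (2055404/11 - 21070)/(-23455) = (1823634/11)*(-1/23455) = -1823634/258005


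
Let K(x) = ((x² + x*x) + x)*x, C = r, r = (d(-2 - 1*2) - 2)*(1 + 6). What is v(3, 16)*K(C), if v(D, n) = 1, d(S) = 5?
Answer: 18963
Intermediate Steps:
r = 21 (r = (5 - 2)*(1 + 6) = 3*7 = 21)
C = 21
K(x) = x*(x + 2*x²) (K(x) = ((x² + x²) + x)*x = (2*x² + x)*x = (x + 2*x²)*x = x*(x + 2*x²))
v(3, 16)*K(C) = 1*(21²*(1 + 2*21)) = 1*(441*(1 + 42)) = 1*(441*43) = 1*18963 = 18963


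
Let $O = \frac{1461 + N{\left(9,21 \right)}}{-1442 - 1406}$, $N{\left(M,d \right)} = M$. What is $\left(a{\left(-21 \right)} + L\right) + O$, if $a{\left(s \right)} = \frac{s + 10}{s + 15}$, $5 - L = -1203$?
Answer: $\frac{5166203}{4272} \approx 1209.3$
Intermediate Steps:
$L = 1208$ ($L = 5 - -1203 = 5 + 1203 = 1208$)
$a{\left(s \right)} = \frac{10 + s}{15 + s}$
$O = - \frac{735}{1424}$ ($O = \frac{1461 + 9}{-1442 - 1406} = \frac{1470}{-2848} = 1470 \left(- \frac{1}{2848}\right) = - \frac{735}{1424} \approx -0.51615$)
$\left(a{\left(-21 \right)} + L\right) + O = \left(\frac{10 - 21}{15 - 21} + 1208\right) - \frac{735}{1424} = \left(\frac{1}{-6} \left(-11\right) + 1208\right) - \frac{735}{1424} = \left(\left(- \frac{1}{6}\right) \left(-11\right) + 1208\right) - \frac{735}{1424} = \left(\frac{11}{6} + 1208\right) - \frac{735}{1424} = \frac{7259}{6} - \frac{735}{1424} = \frac{5166203}{4272}$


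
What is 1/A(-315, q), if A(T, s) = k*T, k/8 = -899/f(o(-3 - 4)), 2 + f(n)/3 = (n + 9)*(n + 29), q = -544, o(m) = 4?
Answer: 61/107880 ≈ 0.00056544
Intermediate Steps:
f(n) = -6 + 3*(9 + n)*(29 + n) (f(n) = -6 + 3*((n + 9)*(n + 29)) = -6 + 3*((9 + n)*(29 + n)) = -6 + 3*(9 + n)*(29 + n))
k = -7192/1281 (k = 8*(-899/(777 + 3*4**2 + 114*4)) = 8*(-899/(777 + 3*16 + 456)) = 8*(-899/(777 + 48 + 456)) = 8*(-899/1281) = -7192/1281 ≈ -5.6144)
A(T, s) = -7192*T/1281
1/A(-315, q) = 1/(-7192/1281*(-315)) = 1/(107880/61) = 61/107880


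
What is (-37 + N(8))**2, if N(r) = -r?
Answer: 2025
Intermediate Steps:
(-37 + N(8))**2 = (-37 - 1*8)**2 = (-37 - 8)**2 = (-45)**2 = 2025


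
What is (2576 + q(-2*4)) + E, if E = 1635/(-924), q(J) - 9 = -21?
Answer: 789167/308 ≈ 2562.2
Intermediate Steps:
q(J) = -12 (q(J) = 9 - 21 = -12)
E = -545/308 (E = 1635*(-1/924) = -545/308 ≈ -1.7695)
(2576 + q(-2*4)) + E = (2576 - 12) - 545/308 = 2564 - 545/308 = 789167/308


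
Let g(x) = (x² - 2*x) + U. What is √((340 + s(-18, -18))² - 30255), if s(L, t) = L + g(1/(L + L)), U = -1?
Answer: √122313273841/1296 ≈ 269.86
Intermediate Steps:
g(x) = -1 + x² - 2*x (g(x) = (x² - 2*x) - 1 = -1 + x² - 2*x)
s(L, t) = -1 + L - 1/L + 1/(4*L²) (s(L, t) = L + (-1 + (1/(L + L))² - 2/(L + L)) = L + (-1 + (1/(2*L))² - 2*1/(2*L)) = L + (-1 + (1/(2*L))² - 1/L) = L + (-1 + 1/(4*L²) - 1/L) = L + (-1 - 1/L + 1/(4*L²)) = -1 + L - 1/L + 1/(4*L²))
√((340 + s(-18, -18))² - 30255) = √((340 + (-1 - 18 - 1/(-18) + (¼)/(-18)²))² - 30255) = √((340 + (-1 - 18 - 1*(-1/18) + (¼)*(1/324)))² - 30255) = √((340 + (-1 - 18 + 1/18 + 1/1296))² - 30255) = √((340 - 24551/1296)² - 30255) = √((416089/1296)² - 30255) = √(173130055921/1679616 - 30255) = √(122313273841/1679616) = √122313273841/1296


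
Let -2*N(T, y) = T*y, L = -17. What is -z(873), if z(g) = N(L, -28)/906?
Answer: 119/453 ≈ 0.26269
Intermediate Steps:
N(T, y) = -T*y/2
z(g) = -119/453 (z(g) = -½*(-17)*(-28)/906 = -238*1/906 = -119/453)
-z(873) = -1*(-119/453) = 119/453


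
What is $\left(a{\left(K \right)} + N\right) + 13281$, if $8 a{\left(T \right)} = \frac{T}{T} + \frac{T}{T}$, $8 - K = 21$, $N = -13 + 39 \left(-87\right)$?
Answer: $\frac{39501}{4} \approx 9875.3$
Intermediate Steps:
$N = -3406$ ($N = -13 - 3393 = -3406$)
$K = -13$ ($K = 8 - 21 = -13$)
$a{\left(T \right)} = \frac{1}{4}$ ($a{\left(T \right)} = \frac{\frac{T}{T} + \frac{T}{T}}{8} = \frac{1 + 1}{8} = \frac{1}{8} \cdot 2 = \frac{1}{4}$)
$\left(a{\left(K \right)} + N\right) + 13281 = \left(\frac{1}{4} - 3406\right) + 13281 = - \frac{13623}{4} + 13281 = \frac{39501}{4}$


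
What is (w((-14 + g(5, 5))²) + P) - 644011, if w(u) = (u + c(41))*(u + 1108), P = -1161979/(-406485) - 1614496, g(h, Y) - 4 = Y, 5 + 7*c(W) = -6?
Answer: -6350806600592/2845395 ≈ -2.2320e+6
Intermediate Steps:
c(W) = -11/7 (c(W) = -5/7 + (⅐)*(-6) = -5/7 - 6/7 = -11/7)
g(h, Y) = 4 + Y
P = -656267244581/406485 (P = -1161979*(-1/406485) - 1614496 = 1161979/406485 - 1614496 = -656267244581/406485 ≈ -1.6145e+6)
w(u) = (1108 + u)*(-11/7 + u) (w(u) = (u - 11/7)*(u + 1108) = (-11/7 + u)*(1108 + u) = (1108 + u)*(-11/7 + u))
(w((-14 + g(5, 5))²) + P) - 644011 = ((-12188/7 + ((-14 + (4 + 5))²)² + 7745*(-14 + (4 + 5))²/7) - 656267244581/406485) - 644011 = ((-12188/7 + ((-14 + 9)²)² + 7745*(-14 + 9)²/7) - 656267244581/406485) - 644011 = ((-12188/7 + ((-5)²)² + (7745/7)*(-5)²) - 656267244581/406485) - 644011 = ((-12188/7 + 25² + (7745/7)*25) - 656267244581/406485) - 644011 = ((-12188/7 + 625 + 193625/7) - 656267244581/406485) - 644011 = (185812/7 - 656267244581/406485) - 644011 = -4518340921247/2845395 - 644011 = -6350806600592/2845395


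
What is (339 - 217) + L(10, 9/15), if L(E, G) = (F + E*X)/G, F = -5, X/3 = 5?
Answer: 1091/3 ≈ 363.67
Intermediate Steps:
X = 15 (X = 3*5 = 15)
L(E, G) = (-5 + 15*E)/G (L(E, G) = (-5 + E*15)/G = (-5 + 15*E)/G)
(339 - 217) + L(10, 9/15) = (339 - 217) + 5*(-1 + 3*10)/((9/15)) = 122 + 5*(-1 + 30)/((9*(1/15))) = 122 + 5*29/(⅗) = 122 + 5*(5/3)*29 = 122 + 725/3 = 1091/3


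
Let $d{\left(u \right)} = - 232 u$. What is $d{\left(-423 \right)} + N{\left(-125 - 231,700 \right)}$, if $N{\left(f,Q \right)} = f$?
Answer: $97780$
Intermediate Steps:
$d{\left(-423 \right)} + N{\left(-125 - 231,700 \right)} = \left(-232\right) \left(-423\right) - 356 = 98136 - 356 = 97780$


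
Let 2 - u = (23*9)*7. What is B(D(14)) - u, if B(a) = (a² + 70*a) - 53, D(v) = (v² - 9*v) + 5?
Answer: 12269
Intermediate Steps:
D(v) = 5 + v² - 9*v
B(a) = -53 + a² + 70*a
u = -1447 (u = 2 - 23*9*7 = 2 - 207*7 = 2 - 1*1449 = 2 - 1449 = -1447)
B(D(14)) - u = (-53 + (5 + 14² - 9*14)² + 70*(5 + 14² - 9*14)) - 1*(-1447) = (-53 + (5 + 196 - 126)² + 70*(5 + 196 - 126)) + 1447 = (-53 + 75² + 70*75) + 1447 = (-53 + 5625 + 5250) + 1447 = 10822 + 1447 = 12269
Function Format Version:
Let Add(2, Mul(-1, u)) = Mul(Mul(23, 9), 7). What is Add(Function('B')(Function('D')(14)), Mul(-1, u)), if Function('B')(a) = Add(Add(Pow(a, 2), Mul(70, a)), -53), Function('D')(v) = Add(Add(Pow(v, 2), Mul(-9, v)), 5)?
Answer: 12269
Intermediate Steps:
Function('D')(v) = Add(5, Pow(v, 2), Mul(-9, v))
Function('B')(a) = Add(-53, Pow(a, 2), Mul(70, a))
u = -1447 (u = Add(2, Mul(-1, Mul(Mul(23, 9), 7))) = Add(2, Mul(-1, Mul(207, 7))) = Add(2, Mul(-1, 1449)) = Add(2, -1449) = -1447)
Add(Function('B')(Function('D')(14)), Mul(-1, u)) = Add(Add(-53, Pow(Add(5, Pow(14, 2), Mul(-9, 14)), 2), Mul(70, Add(5, Pow(14, 2), Mul(-9, 14)))), Mul(-1, -1447)) = Add(Add(-53, Pow(Add(5, 196, -126), 2), Mul(70, Add(5, 196, -126))), 1447) = Add(Add(-53, Pow(75, 2), Mul(70, 75)), 1447) = Add(Add(-53, 5625, 5250), 1447) = Add(10822, 1447) = 12269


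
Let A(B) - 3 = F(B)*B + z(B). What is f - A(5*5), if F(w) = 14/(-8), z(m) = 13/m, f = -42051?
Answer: -4201077/100 ≈ -42011.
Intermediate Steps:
F(w) = -7/4 (F(w) = 14*(-⅛) = -7/4)
A(B) = 3 + 13/B - 7*B/4 (A(B) = 3 + (-7*B/4 + 13/B) = 3 + (13/B - 7*B/4) = 3 + 13/B - 7*B/4)
f - A(5*5) = -42051 - (3 + 13/((5*5)) - 35*5/4) = -42051 - (3 + 13/25 - 7/4*25) = -42051 - (3 + 13*(1/25) - 175/4) = -42051 - (3 + 13/25 - 175/4) = -42051 - 1*(-4023/100) = -42051 + 4023/100 = -4201077/100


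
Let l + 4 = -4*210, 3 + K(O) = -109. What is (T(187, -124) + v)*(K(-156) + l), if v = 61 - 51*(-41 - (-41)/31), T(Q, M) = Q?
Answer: -67319608/31 ≈ -2.1716e+6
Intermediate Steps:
K(O) = -112 (K(O) = -3 - 109 = -112)
l = -844 (l = -4 - 4*210 = -4 - 840 = -844)
v = 64621/31 (v = 61 - 51*(-41 - (-41)/31) = 61 - 51*(-41 - 1*(-41/31)) = 61 - 51*(-41 + 41/31) = 61 - 51*(-1230/31) = 61 + 62730/31 = 64621/31 ≈ 2084.5)
(T(187, -124) + v)*(K(-156) + l) = (187 + 64621/31)*(-112 - 844) = (70418/31)*(-956) = -67319608/31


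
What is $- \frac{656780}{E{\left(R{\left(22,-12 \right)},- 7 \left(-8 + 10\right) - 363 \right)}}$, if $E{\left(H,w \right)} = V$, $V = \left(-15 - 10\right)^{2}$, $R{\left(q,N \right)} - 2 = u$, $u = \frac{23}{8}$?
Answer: $- \frac{131356}{125} \approx -1050.8$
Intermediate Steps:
$u = \frac{23}{8}$ ($u = 23 \cdot \frac{1}{8} = \frac{23}{8} \approx 2.875$)
$R{\left(q,N \right)} = \frac{39}{8}$ ($R{\left(q,N \right)} = 2 + \frac{23}{8} = \frac{39}{8}$)
$V = 625$ ($V = \left(-25\right)^{2} = 625$)
$E{\left(H,w \right)} = 625$
$- \frac{656780}{E{\left(R{\left(22,-12 \right)},- 7 \left(-8 + 10\right) - 363 \right)}} = - \frac{656780}{625} = \left(-656780\right) \frac{1}{625} = - \frac{131356}{125}$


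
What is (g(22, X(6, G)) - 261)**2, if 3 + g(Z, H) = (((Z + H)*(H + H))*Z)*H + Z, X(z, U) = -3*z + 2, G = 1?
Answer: 4534944964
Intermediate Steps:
X(z, U) = 2 - 3*z
g(Z, H) = -3 + Z + 2*Z*H**2*(H + Z) (g(Z, H) = -3 + ((((Z + H)*(H + H))*Z)*H + Z) = -3 + ((((H + Z)*(2*H))*Z)*H + Z) = -3 + (((2*H*(H + Z))*Z)*H + Z) = -3 + ((2*H*Z*(H + Z))*H + Z) = -3 + (2*Z*H**2*(H + Z) + Z) = -3 + (Z + 2*Z*H**2*(H + Z)) = -3 + Z + 2*Z*H**2*(H + Z))
(g(22, X(6, G)) - 261)**2 = ((-3 + 22 + 2*22*(2 - 3*6)**3 + 2*(2 - 3*6)**2*22**2) - 261)**2 = ((-3 + 22 + 2*22*(2 - 18)**3 + 2*(2 - 18)**2*484) - 261)**2 = ((-3 + 22 + 2*22*(-16)**3 + 2*(-16)**2*484) - 261)**2 = ((-3 + 22 + 2*22*(-4096) + 2*256*484) - 261)**2 = ((-3 + 22 - 180224 + 247808) - 261)**2 = (67603 - 261)**2 = 67342**2 = 4534944964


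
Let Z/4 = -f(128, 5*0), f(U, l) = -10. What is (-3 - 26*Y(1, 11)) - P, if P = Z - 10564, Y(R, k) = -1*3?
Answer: 10599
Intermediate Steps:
Y(R, k) = -3
Z = 40 (Z = 4*(-1*(-10)) = 4*10 = 40)
P = -10524 (P = 40 - 10564 = -10524)
(-3 - 26*Y(1, 11)) - P = (-3 - 26*(-3)) - 1*(-10524) = (-3 + 78) + 10524 = 75 + 10524 = 10599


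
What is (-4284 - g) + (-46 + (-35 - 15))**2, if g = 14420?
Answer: -9488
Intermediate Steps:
(-4284 - g) + (-46 + (-35 - 15))**2 = (-4284 - 1*14420) + (-46 + (-35 - 15))**2 = (-4284 - 14420) + (-46 - 50)**2 = -18704 + (-96)**2 = -18704 + 9216 = -9488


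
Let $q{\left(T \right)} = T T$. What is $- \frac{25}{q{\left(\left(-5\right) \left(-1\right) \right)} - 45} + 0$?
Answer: $\frac{5}{4} \approx 1.25$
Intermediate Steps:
$q{\left(T \right)} = T^{2}$
$- \frac{25}{q{\left(\left(-5\right) \left(-1\right) \right)} - 45} + 0 = - \frac{25}{\left(\left(-5\right) \left(-1\right)\right)^{2} - 45} + 0 = - \frac{25}{5^{2} - 45} + 0 = - \frac{25}{25 - 45} + 0 = - \frac{25}{-20} + 0 = \left(-25\right) \left(- \frac{1}{20}\right) + 0 = \frac{5}{4} + 0 = \frac{5}{4}$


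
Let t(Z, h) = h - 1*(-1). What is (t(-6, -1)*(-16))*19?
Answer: 0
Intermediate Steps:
t(Z, h) = 1 + h (t(Z, h) = h + 1 = 1 + h)
(t(-6, -1)*(-16))*19 = ((1 - 1)*(-16))*19 = (0*(-16))*19 = 0*19 = 0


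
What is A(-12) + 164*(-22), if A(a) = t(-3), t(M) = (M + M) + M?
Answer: -3617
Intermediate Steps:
t(M) = 3*M (t(M) = 2*M + M = 3*M)
A(a) = -9 (A(a) = 3*(-3) = -9)
A(-12) + 164*(-22) = -9 + 164*(-22) = -9 - 3608 = -3617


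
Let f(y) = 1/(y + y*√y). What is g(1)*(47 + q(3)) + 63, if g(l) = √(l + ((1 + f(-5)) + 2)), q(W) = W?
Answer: 63 + 10*√5*√((19 + 20*I*√5)/(1 + I*√5)) ≈ 162.59 + 0.93556*I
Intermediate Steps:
f(y) = 1/(y + y^(3/2))
g(l) = √(3 + l + 1/(-5 - 5*I*√5)) (g(l) = √(l + ((1 + 1/(-5 + (-5)^(3/2))) + 2)) = √(l + ((1 + 1/(-5 - 5*I*√5)) + 2)) = √(l + (3 + 1/(-5 - 5*I*√5))) = √(3 + l + 1/(-5 - 5*I*√5)))
g(1)*(47 + q(3)) + 63 = (√5*√(15 - 1/(1 + I*√5) + 5*1)/5)*(47 + 3) + 63 = (√5*√(15 - 1/(1 + I*√5) + 5)/5)*50 + 63 = (√5*√(20 - 1/(1 + I*√5))/5)*50 + 63 = 10*√5*√(20 - 1/(1 + I*√5)) + 63 = 63 + 10*√5*√(20 - 1/(1 + I*√5))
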